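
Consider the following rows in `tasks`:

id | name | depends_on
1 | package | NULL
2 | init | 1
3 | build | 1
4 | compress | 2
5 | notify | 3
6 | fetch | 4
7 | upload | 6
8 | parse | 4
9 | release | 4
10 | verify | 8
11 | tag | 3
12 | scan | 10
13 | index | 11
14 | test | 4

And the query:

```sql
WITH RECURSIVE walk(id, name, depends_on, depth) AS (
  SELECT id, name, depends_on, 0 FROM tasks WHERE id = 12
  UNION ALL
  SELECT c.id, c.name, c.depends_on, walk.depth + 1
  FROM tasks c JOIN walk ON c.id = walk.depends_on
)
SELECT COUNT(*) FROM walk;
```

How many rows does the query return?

Base: id=12 (scan), depends_on=10, depth 0.
Iteration 1: join on id=10 -> verify (id 10, depends_on=8, depth 1).
Iteration 2: join on id=8 -> parse (id 8, depends_on=4, depth 2).
Iteration 3: join on id=4 -> compress (id 4, depends_on=2, depth 3).
Iteration 4: join on id=2 -> init (id 2, depends_on=1, depth 4).
Iteration 5: join on id=1 -> package (id 1, depends_on=NULL, depth 5).
Iteration 6: depends_on is NULL; no match; recursion stops.
Total rows emitted: 6.

6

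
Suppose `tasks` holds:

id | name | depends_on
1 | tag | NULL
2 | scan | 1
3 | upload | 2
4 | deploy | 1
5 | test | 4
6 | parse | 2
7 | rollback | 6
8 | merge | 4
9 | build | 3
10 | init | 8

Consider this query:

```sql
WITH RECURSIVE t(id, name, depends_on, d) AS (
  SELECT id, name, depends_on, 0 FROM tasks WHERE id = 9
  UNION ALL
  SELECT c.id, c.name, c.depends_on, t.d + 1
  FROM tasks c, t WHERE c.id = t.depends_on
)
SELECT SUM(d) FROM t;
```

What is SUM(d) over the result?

6

Base: id=9 (build), depends_on=3, d 0.
Iteration 1: join on id=3 -> upload (id 3, depends_on=2, d 1).
Iteration 2: join on id=2 -> scan (id 2, depends_on=1, d 2).
Iteration 3: join on id=1 -> tag (id 1, depends_on=NULL, d 3).
Iteration 4: depends_on is NULL; no match; recursion stops.
SUM(d) = 0 + 1 + 2 + 3 = 6.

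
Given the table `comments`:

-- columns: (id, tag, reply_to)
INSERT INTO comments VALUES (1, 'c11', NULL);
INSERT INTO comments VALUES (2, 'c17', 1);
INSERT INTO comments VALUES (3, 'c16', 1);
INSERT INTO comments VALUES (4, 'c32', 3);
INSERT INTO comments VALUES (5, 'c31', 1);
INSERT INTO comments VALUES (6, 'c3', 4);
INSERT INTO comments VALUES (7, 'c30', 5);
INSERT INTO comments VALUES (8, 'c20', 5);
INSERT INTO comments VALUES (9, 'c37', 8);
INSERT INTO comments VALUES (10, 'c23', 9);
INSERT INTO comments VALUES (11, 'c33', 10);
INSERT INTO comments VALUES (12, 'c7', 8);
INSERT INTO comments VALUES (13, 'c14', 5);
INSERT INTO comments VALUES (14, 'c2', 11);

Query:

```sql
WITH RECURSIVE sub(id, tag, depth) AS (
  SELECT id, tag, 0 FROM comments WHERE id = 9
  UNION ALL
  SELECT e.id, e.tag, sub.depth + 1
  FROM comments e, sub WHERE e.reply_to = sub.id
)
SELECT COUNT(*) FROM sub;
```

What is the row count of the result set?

4

Base: id=9 (c37) at depth 0.
Iteration 1: rows with reply_to in {9} -> c23 (id 10, depth 1).
Iteration 2: rows with reply_to in {10} -> c33 (id 11, depth 2).
Iteration 3: rows with reply_to in {11} -> c2 (id 14, depth 3).
Iteration 4: no rows with reply_to in {14}; recursion stops.
Total rows emitted: 4.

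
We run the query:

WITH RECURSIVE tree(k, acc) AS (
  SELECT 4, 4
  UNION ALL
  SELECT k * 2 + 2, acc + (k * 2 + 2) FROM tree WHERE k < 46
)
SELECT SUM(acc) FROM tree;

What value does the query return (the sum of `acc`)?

Base: k=4, acc=4.
Iteration 1: 4 < 46 holds -> k = 4 * 2 + 2 = 10, acc = 4 + 10 = 14.
Iteration 2: 10 < 46 holds -> k = 10 * 2 + 2 = 22, acc = 14 + 22 = 36.
Iteration 3: 22 < 46 holds -> k = 22 * 2 + 2 = 46, acc = 36 + 46 = 82.
Iteration 4: 46 < 46 fails; recursion stops.
SUM(acc) = 4 + 14 + 36 + 82 = 136.

136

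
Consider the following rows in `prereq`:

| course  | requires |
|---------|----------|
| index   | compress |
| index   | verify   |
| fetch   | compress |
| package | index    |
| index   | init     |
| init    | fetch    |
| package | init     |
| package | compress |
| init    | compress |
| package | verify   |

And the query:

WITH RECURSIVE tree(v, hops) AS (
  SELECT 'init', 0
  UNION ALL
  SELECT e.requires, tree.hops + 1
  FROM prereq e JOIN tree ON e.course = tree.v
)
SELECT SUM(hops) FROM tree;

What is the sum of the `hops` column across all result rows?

Base: (init, hops=0).
Iteration 1: edges from {init} -> (compress, hops=1), (fetch, hops=1).
Iteration 2: edges from {compress,fetch} -> (compress, hops=2).
Iteration 3: no outgoing edges from {compress}; recursion stops.
SUM(hops) = 0 + 1 + 1 + 2 = 4.

4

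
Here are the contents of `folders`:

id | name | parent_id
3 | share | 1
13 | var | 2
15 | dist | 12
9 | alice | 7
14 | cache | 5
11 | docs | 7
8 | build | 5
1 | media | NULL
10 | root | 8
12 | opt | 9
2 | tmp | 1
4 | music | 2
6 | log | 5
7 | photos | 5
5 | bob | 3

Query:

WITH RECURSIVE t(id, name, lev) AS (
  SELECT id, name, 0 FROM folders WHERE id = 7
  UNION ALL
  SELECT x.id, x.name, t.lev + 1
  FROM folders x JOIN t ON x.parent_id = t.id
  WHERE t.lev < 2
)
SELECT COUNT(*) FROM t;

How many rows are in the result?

Base: id=7 (photos) at lev 0.
Iteration 1: rows with parent_id in {7} -> alice (id 9, lev 1), docs (id 11, lev 1).
Iteration 2: rows with parent_id in {9,11} -> opt (id 12, lev 2).
Iteration 3: lev < 2 fails for all current rows; recursion stops.
Total rows emitted: 4.

4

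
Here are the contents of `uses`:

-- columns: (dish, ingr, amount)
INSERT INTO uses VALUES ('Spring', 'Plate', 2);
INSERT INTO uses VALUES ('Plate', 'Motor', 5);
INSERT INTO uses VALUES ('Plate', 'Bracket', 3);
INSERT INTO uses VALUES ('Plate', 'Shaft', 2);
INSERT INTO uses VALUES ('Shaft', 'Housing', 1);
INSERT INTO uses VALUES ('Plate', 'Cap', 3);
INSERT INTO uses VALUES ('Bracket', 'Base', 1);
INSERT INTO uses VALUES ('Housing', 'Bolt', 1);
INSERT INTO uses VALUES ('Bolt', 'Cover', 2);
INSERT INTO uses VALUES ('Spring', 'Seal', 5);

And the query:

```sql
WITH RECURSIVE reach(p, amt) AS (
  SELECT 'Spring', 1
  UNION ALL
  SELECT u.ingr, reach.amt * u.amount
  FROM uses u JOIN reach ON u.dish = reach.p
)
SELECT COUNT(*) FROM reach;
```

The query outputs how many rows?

11

Base: (Spring, amt=1).
Iteration 1: components of {Spring} -> Plate = 1*2 = 2, Seal = 1*5 = 5.
Iteration 2: components of {Plate,Seal} -> Bracket = 2*3 = 6, Cap = 2*3 = 6, Motor = 2*5 = 10, Shaft = 2*2 = 4.
Iteration 3: components of {Bracket,Cap,Motor,Shaft} -> Base = 6*1 = 6, Housing = 4*1 = 4.
Iteration 4: components of {Base,Housing} -> Bolt = 4*1 = 4.
Iteration 5: components of {Bolt} -> Cover = 4*2 = 8.
Iteration 6: no further components; recursion stops.
Total rows emitted: 11.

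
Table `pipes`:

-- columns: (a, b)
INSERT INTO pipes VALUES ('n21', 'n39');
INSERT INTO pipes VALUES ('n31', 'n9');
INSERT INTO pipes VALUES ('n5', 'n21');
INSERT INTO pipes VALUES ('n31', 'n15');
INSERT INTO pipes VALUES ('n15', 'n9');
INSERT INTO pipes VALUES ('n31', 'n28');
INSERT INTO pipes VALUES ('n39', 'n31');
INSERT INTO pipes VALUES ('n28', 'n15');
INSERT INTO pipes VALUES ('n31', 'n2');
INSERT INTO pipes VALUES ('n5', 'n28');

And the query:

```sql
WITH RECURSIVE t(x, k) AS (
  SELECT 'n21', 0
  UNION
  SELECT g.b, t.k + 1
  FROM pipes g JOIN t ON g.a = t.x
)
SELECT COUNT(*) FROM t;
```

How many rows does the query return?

10

Base: (n21, k=0).
Iteration 1: edges from {n21} -> (n39, k=1).
Iteration 2: edges from {n39} -> (n31, k=2).
Iteration 3: edges from {n31} -> (n15, k=3), (n2, k=3), (n28, k=3), (n9, k=3).
Iteration 4: edges from {n15,n2,n28,n9} -> (n15, k=4), (n9, k=4).
Iteration 5: edges from {n15,n9} -> (n9, k=5).
Iteration 6: no outgoing edges from {n9}; recursion stops.
Total rows emitted: 10.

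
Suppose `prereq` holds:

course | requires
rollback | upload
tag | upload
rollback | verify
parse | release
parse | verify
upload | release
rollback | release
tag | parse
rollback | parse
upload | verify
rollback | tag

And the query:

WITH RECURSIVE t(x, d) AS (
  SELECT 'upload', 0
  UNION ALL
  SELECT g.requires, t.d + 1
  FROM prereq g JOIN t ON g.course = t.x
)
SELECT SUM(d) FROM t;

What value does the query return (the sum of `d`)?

Base: (upload, d=0).
Iteration 1: edges from {upload} -> (release, d=1), (verify, d=1).
Iteration 2: no outgoing edges from {release,verify}; recursion stops.
SUM(d) = 0 + 1 + 1 = 2.

2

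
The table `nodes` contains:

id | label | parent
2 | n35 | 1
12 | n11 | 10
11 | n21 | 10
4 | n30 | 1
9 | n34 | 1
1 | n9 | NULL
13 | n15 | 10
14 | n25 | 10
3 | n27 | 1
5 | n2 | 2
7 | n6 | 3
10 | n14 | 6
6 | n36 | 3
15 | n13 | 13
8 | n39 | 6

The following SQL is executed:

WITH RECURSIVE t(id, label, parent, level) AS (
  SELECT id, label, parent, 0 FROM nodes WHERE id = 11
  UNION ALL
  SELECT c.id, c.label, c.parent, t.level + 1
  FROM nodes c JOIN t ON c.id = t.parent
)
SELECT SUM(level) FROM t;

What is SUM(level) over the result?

10

Base: id=11 (n21), parent=10, level 0.
Iteration 1: join on id=10 -> n14 (id 10, parent=6, level 1).
Iteration 2: join on id=6 -> n36 (id 6, parent=3, level 2).
Iteration 3: join on id=3 -> n27 (id 3, parent=1, level 3).
Iteration 4: join on id=1 -> n9 (id 1, parent=NULL, level 4).
Iteration 5: parent is NULL; no match; recursion stops.
SUM(level) = 0 + 1 + 2 + 3 + 4 = 10.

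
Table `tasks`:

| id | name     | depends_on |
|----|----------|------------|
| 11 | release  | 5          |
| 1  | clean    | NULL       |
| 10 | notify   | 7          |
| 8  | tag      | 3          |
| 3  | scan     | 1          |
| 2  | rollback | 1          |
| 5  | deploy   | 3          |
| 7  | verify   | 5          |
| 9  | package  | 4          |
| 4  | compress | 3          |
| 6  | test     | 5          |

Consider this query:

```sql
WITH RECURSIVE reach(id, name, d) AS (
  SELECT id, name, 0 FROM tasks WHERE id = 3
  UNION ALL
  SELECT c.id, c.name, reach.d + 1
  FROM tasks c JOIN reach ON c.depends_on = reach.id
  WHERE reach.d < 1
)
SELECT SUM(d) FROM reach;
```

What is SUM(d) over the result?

Base: id=3 (scan) at d 0.
Iteration 1: rows with depends_on in {3} -> compress (id 4, d 1), deploy (id 5, d 1), tag (id 8, d 1).
Iteration 2: d < 1 fails for all current rows; recursion stops.
SUM(d) = 0 + 1 + 1 + 1 = 3.

3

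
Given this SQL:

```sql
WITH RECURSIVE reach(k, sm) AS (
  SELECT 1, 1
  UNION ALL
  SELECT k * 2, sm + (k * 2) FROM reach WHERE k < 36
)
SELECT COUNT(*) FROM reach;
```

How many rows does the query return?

Base: k=1, sm=1.
Iteration 1: 1 < 36 holds -> k = 1 * 2 = 2, sm = 1 + 2 = 3.
Iteration 2: 2 < 36 holds -> k = 2 * 2 = 4, sm = 3 + 4 = 7.
Iteration 3: 4 < 36 holds -> k = 4 * 2 = 8, sm = 7 + 8 = 15.
Iteration 4: 8 < 36 holds -> k = 8 * 2 = 16, sm = 15 + 16 = 31.
Iteration 5: 16 < 36 holds -> k = 16 * 2 = 32, sm = 31 + 32 = 63.
Iteration 6: 32 < 36 holds -> k = 32 * 2 = 64, sm = 63 + 64 = 127.
Iteration 7: 64 < 36 fails; recursion stops.
Total rows emitted: 7.

7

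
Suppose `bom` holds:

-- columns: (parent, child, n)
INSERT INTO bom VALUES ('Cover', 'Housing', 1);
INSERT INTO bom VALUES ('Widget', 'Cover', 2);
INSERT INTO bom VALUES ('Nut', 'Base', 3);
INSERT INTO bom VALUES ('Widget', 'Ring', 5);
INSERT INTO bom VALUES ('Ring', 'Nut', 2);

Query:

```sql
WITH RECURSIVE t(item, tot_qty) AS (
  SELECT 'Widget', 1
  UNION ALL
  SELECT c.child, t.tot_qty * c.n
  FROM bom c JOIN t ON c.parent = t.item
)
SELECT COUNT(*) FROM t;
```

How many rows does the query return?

6

Base: (Widget, tot_qty=1).
Iteration 1: components of {Widget} -> Cover = 1*2 = 2, Ring = 1*5 = 5.
Iteration 2: components of {Cover,Ring} -> Housing = 2*1 = 2, Nut = 5*2 = 10.
Iteration 3: components of {Housing,Nut} -> Base = 10*3 = 30.
Iteration 4: no further components; recursion stops.
Total rows emitted: 6.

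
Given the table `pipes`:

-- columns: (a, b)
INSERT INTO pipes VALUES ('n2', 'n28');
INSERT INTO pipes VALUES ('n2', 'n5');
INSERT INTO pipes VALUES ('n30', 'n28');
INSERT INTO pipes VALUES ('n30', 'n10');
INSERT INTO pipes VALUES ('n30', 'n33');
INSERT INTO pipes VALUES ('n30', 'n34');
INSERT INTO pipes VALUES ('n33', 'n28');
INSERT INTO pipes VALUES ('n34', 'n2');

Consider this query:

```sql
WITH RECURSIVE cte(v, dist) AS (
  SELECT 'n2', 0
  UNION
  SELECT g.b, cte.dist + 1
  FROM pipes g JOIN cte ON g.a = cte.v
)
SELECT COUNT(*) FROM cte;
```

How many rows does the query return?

Base: (n2, dist=0).
Iteration 1: edges from {n2} -> (n28, dist=1), (n5, dist=1).
Iteration 2: no outgoing edges from {n28,n5}; recursion stops.
Total rows emitted: 3.

3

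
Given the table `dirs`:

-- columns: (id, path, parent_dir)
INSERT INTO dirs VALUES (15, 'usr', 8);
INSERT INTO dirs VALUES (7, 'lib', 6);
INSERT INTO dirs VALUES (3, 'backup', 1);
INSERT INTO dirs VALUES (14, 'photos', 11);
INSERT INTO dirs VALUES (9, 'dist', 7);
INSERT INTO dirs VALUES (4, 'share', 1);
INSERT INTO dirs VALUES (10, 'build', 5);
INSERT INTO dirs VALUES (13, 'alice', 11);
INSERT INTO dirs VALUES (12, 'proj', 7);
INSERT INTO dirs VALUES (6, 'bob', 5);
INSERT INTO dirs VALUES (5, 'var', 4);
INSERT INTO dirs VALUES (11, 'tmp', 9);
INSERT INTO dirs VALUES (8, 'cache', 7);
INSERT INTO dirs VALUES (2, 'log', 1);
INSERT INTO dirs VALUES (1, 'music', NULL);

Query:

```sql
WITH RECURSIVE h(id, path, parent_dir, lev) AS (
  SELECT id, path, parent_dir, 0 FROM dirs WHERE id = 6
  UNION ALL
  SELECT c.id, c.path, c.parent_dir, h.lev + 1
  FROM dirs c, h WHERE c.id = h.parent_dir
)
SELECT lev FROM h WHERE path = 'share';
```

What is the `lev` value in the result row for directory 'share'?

Base: id=6 (bob), parent_dir=5, lev 0.
Iteration 1: join on id=5 -> var (id 5, parent_dir=4, lev 1).
Iteration 2: join on id=4 -> share (id 4, parent_dir=1, lev 2).
Iteration 3: join on id=1 -> music (id 1, parent_dir=NULL, lev 3).
Iteration 4: parent_dir is NULL; no match; recursion stops.

2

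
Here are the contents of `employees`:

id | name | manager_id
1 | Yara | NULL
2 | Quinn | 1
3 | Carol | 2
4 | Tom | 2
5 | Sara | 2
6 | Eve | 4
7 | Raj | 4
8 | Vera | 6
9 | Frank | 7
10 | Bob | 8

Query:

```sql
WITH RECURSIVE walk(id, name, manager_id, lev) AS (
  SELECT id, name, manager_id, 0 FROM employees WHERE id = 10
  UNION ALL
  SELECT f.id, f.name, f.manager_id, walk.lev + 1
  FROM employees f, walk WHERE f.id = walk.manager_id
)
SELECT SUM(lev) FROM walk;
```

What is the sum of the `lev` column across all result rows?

Base: id=10 (Bob), manager_id=8, lev 0.
Iteration 1: join on id=8 -> Vera (id 8, manager_id=6, lev 1).
Iteration 2: join on id=6 -> Eve (id 6, manager_id=4, lev 2).
Iteration 3: join on id=4 -> Tom (id 4, manager_id=2, lev 3).
Iteration 4: join on id=2 -> Quinn (id 2, manager_id=1, lev 4).
Iteration 5: join on id=1 -> Yara (id 1, manager_id=NULL, lev 5).
Iteration 6: manager_id is NULL; no match; recursion stops.
SUM(lev) = 0 + 1 + 2 + 3 + 4 + 5 = 15.

15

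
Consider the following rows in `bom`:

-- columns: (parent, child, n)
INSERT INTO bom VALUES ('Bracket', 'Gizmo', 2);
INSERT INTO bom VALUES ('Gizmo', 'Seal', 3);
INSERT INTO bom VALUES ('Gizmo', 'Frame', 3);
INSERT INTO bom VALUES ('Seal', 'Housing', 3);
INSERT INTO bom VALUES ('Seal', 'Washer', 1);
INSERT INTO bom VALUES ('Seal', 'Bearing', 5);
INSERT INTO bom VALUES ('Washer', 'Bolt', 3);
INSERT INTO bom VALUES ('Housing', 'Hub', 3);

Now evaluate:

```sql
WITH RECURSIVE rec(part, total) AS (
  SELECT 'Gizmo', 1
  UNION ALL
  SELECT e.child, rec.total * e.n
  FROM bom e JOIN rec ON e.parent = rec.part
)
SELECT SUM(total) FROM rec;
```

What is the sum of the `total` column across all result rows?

70

Base: (Gizmo, total=1).
Iteration 1: components of {Gizmo} -> Frame = 1*3 = 3, Seal = 1*3 = 3.
Iteration 2: components of {Frame,Seal} -> Bearing = 3*5 = 15, Housing = 3*3 = 9, Washer = 3*1 = 3.
Iteration 3: components of {Bearing,Housing,Washer} -> Bolt = 3*3 = 9, Hub = 9*3 = 27.
Iteration 4: no further components; recursion stops.
SUM(total) = 1 + 3 + 3 + 9 + 3 + 15 + 27 + 9 = 70.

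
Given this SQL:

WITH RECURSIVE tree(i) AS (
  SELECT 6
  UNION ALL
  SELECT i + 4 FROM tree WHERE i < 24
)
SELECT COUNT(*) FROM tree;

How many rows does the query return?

6

Base: i=6.
Iteration 1: 6 < 24 holds -> i = 6 + 4 = 10.
Iteration 2: 10 < 24 holds -> i = 10 + 4 = 14.
Iteration 3: 14 < 24 holds -> i = 14 + 4 = 18.
Iteration 4: 18 < 24 holds -> i = 18 + 4 = 22.
Iteration 5: 22 < 24 holds -> i = 22 + 4 = 26.
Iteration 6: 26 < 24 fails; recursion stops.
Total rows emitted: 6.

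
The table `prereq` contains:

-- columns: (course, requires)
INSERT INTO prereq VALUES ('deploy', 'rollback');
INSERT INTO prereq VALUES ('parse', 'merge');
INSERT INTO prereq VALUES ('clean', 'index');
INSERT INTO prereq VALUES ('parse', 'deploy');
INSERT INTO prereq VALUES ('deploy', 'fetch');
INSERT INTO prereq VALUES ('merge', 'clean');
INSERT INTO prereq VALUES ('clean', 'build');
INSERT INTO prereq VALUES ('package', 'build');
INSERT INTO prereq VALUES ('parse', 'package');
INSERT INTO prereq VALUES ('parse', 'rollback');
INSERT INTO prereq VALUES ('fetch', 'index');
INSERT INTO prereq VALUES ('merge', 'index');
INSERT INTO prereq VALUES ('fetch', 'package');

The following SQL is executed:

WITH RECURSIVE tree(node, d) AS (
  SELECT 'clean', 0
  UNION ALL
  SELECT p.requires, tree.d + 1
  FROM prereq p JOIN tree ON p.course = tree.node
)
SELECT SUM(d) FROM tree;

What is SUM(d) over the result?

2

Base: (clean, d=0).
Iteration 1: edges from {clean} -> (build, d=1), (index, d=1).
Iteration 2: no outgoing edges from {build,index}; recursion stops.
SUM(d) = 0 + 1 + 1 = 2.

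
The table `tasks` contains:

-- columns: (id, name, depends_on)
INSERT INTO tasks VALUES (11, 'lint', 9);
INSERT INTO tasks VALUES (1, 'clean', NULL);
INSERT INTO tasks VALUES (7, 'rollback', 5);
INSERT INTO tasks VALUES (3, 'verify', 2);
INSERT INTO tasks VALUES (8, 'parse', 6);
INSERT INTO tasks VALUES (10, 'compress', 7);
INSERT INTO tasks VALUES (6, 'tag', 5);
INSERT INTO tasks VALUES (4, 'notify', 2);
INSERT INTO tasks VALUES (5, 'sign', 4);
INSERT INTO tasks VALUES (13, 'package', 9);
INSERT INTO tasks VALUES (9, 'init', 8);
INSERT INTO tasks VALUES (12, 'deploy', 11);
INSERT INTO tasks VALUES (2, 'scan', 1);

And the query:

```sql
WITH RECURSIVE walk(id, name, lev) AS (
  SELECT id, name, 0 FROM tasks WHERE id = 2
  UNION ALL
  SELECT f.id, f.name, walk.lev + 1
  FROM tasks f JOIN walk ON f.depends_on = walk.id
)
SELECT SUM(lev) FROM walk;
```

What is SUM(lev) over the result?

42

Base: id=2 (scan) at lev 0.
Iteration 1: rows with depends_on in {2} -> verify (id 3, lev 1), notify (id 4, lev 1).
Iteration 2: rows with depends_on in {3,4} -> sign (id 5, lev 2).
Iteration 3: rows with depends_on in {5} -> tag (id 6, lev 3), rollback (id 7, lev 3).
Iteration 4: rows with depends_on in {6,7} -> parse (id 8, lev 4), compress (id 10, lev 4).
Iteration 5: rows with depends_on in {8,10} -> init (id 9, lev 5).
Iteration 6: rows with depends_on in {9} -> lint (id 11, lev 6), package (id 13, lev 6).
Iteration 7: rows with depends_on in {11,13} -> deploy (id 12, lev 7).
Iteration 8: no rows with depends_on in {12}; recursion stops.
SUM(lev) = 0 + 1 + 1 + 2 + 3 + 3 + 4 + 4 + 5 + 6 + 6 + 7 = 42.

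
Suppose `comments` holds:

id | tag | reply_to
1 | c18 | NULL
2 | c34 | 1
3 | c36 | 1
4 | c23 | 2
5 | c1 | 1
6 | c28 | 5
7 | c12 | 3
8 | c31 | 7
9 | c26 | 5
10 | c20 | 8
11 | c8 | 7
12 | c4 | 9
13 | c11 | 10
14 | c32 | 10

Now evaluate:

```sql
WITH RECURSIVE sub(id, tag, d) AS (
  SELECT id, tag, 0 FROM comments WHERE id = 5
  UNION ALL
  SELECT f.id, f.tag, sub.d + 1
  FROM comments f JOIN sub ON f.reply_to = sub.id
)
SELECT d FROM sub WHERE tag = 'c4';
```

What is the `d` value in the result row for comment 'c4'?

Base: id=5 (c1) at d 0.
Iteration 1: rows with reply_to in {5} -> c28 (id 6, d 1), c26 (id 9, d 1).
Iteration 2: rows with reply_to in {6,9} -> c4 (id 12, d 2).
Iteration 3: no rows with reply_to in {12}; recursion stops.

2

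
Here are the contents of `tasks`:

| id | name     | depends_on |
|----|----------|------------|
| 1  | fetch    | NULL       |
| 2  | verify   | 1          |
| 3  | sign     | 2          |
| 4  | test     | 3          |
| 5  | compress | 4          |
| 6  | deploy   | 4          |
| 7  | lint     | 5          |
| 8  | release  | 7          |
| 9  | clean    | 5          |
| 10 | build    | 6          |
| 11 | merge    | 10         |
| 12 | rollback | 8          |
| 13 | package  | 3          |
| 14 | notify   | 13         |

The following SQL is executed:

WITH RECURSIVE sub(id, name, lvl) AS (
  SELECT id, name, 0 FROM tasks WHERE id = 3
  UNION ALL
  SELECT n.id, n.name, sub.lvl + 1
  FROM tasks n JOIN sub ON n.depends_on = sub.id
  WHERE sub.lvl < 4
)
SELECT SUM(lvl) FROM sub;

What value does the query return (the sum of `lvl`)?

25

Base: id=3 (sign) at lvl 0.
Iteration 1: rows with depends_on in {3} -> test (id 4, lvl 1), package (id 13, lvl 1).
Iteration 2: rows with depends_on in {4,13} -> compress (id 5, lvl 2), deploy (id 6, lvl 2), notify (id 14, lvl 2).
Iteration 3: rows with depends_on in {5,6,14} -> lint (id 7, lvl 3), clean (id 9, lvl 3), build (id 10, lvl 3).
Iteration 4: rows with depends_on in {7,9,10} -> release (id 8, lvl 4), merge (id 11, lvl 4).
Iteration 5: lvl < 4 fails for all current rows; recursion stops.
SUM(lvl) = 0 + 1 + 1 + 2 + 2 + 2 + 3 + 3 + 3 + 4 + 4 = 25.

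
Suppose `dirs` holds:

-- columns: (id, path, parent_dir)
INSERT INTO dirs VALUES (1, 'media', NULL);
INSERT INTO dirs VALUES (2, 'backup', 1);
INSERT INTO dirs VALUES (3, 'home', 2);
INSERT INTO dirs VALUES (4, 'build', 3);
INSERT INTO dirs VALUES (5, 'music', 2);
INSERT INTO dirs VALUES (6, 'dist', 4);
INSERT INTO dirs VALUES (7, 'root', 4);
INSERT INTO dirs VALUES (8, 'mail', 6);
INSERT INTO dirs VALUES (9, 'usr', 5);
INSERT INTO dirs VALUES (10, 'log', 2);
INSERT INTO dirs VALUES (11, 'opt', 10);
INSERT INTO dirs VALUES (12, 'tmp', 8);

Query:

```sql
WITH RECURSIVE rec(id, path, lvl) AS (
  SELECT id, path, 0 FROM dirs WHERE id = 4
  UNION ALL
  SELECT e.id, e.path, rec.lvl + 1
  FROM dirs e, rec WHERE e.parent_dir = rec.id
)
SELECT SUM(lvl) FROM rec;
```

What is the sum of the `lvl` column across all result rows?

7

Base: id=4 (build) at lvl 0.
Iteration 1: rows with parent_dir in {4} -> dist (id 6, lvl 1), root (id 7, lvl 1).
Iteration 2: rows with parent_dir in {6,7} -> mail (id 8, lvl 2).
Iteration 3: rows with parent_dir in {8} -> tmp (id 12, lvl 3).
Iteration 4: no rows with parent_dir in {12}; recursion stops.
SUM(lvl) = 0 + 1 + 1 + 2 + 3 = 7.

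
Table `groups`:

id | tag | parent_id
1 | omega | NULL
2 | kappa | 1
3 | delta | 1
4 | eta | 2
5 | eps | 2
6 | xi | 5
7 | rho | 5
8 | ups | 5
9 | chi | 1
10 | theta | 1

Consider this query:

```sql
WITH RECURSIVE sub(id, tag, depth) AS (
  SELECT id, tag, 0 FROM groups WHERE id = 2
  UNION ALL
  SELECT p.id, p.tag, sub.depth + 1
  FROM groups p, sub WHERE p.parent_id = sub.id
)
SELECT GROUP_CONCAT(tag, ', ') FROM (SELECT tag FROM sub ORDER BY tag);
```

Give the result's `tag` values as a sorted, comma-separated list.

eps, eta, kappa, rho, ups, xi

Base: id=2 (kappa) at depth 0.
Iteration 1: rows with parent_id in {2} -> eta (id 4, depth 1), eps (id 5, depth 1).
Iteration 2: rows with parent_id in {4,5} -> xi (id 6, depth 2), rho (id 7, depth 2), ups (id 8, depth 2).
Iteration 3: no rows with parent_id in {6,7,8}; recursion stops.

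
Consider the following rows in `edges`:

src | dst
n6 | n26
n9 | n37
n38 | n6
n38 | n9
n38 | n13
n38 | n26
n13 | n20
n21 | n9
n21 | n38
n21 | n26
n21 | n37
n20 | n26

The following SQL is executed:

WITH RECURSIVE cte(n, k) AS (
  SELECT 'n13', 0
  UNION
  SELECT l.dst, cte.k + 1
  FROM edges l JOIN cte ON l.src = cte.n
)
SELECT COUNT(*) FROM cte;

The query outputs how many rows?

Base: (n13, k=0).
Iteration 1: edges from {n13} -> (n20, k=1).
Iteration 2: edges from {n20} -> (n26, k=2).
Iteration 3: no outgoing edges from {n26}; recursion stops.
Total rows emitted: 3.

3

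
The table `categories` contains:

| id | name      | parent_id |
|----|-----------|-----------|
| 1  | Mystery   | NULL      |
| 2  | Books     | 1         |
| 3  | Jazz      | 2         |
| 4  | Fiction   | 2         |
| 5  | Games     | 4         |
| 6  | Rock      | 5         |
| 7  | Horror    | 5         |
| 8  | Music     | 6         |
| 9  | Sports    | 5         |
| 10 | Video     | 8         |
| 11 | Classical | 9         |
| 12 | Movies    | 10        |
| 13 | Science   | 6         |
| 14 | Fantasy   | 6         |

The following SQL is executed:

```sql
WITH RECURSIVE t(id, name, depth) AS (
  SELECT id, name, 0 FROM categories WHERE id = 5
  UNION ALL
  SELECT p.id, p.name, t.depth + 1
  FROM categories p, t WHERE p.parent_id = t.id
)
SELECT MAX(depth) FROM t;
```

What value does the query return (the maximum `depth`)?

Base: id=5 (Games) at depth 0.
Iteration 1: rows with parent_id in {5} -> Rock (id 6, depth 1), Horror (id 7, depth 1), Sports (id 9, depth 1).
Iteration 2: rows with parent_id in {6,7,9} -> Music (id 8, depth 2), Classical (id 11, depth 2), Science (id 13, depth 2), Fantasy (id 14, depth 2).
Iteration 3: rows with parent_id in {8,11,13,14} -> Video (id 10, depth 3).
Iteration 4: rows with parent_id in {10} -> Movies (id 12, depth 4).
Iteration 5: no rows with parent_id in {12}; recursion stops.
depth values: 0, 1, 1, 1, 2, 2, 2, 2, 3, 4; the maximum is 4.

4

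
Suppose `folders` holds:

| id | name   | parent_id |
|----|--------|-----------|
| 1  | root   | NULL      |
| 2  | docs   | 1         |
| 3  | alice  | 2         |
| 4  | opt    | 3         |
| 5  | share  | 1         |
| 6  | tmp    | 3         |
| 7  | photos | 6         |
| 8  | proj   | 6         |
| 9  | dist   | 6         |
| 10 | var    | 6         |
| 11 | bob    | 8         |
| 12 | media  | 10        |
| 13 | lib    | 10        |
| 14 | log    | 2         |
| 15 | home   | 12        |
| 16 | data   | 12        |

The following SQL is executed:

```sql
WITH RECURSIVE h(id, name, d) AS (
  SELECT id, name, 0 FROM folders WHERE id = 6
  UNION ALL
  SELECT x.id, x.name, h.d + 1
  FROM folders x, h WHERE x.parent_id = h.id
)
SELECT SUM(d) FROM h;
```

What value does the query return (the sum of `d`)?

16

Base: id=6 (tmp) at d 0.
Iteration 1: rows with parent_id in {6} -> photos (id 7, d 1), proj (id 8, d 1), dist (id 9, d 1), var (id 10, d 1).
Iteration 2: rows with parent_id in {7,8,9,10} -> bob (id 11, d 2), media (id 12, d 2), lib (id 13, d 2).
Iteration 3: rows with parent_id in {11,12,13} -> home (id 15, d 3), data (id 16, d 3).
Iteration 4: no rows with parent_id in {15,16}; recursion stops.
SUM(d) = 0 + 1 + 1 + 1 + 1 + 2 + 2 + 2 + 3 + 3 = 16.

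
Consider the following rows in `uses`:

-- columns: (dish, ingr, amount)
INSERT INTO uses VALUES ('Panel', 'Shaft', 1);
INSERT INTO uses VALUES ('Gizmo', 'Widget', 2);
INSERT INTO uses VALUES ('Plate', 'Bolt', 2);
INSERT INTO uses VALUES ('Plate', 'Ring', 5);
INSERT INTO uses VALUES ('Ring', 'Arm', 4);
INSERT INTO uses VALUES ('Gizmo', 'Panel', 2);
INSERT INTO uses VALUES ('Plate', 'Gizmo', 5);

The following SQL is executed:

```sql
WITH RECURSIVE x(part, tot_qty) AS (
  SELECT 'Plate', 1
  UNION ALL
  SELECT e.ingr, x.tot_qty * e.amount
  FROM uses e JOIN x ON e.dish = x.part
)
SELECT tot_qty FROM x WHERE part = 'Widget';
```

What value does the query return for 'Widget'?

10

Base: (Plate, tot_qty=1).
Iteration 1: components of {Plate} -> Bolt = 1*2 = 2, Gizmo = 1*5 = 5, Ring = 1*5 = 5.
Iteration 2: components of {Bolt,Gizmo,Ring} -> Arm = 5*4 = 20, Panel = 5*2 = 10, Widget = 5*2 = 10.
Iteration 3: components of {Arm,Panel,Widget} -> Shaft = 10*1 = 10.
Iteration 4: no further components; recursion stops.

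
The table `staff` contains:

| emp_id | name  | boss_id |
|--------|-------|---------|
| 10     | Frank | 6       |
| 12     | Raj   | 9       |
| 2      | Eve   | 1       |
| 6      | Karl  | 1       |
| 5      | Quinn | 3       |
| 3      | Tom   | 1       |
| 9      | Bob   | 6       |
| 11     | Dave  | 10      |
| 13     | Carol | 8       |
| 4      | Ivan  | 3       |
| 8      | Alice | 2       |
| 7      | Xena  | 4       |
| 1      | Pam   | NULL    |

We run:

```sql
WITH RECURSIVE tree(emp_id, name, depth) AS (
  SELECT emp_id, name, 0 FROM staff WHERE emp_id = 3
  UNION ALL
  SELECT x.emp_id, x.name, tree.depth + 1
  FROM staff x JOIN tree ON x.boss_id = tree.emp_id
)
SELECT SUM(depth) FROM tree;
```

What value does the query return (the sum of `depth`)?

4

Base: emp_id=3 (Tom) at depth 0.
Iteration 1: rows with boss_id in {3} -> Ivan (id 4, depth 1), Quinn (id 5, depth 1).
Iteration 2: rows with boss_id in {4,5} -> Xena (id 7, depth 2).
Iteration 3: no rows with boss_id in {7}; recursion stops.
SUM(depth) = 0 + 1 + 1 + 2 = 4.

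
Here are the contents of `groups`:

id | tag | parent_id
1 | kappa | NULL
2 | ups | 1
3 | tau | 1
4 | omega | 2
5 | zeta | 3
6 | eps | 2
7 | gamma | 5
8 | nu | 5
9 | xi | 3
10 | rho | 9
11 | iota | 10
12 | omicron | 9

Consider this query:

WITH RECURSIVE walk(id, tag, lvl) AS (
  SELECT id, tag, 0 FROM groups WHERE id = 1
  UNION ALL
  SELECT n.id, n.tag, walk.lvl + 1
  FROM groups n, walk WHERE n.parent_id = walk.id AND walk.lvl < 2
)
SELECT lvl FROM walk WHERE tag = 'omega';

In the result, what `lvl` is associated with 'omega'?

2

Base: id=1 (kappa) at lvl 0.
Iteration 1: rows with parent_id in {1} -> ups (id 2, lvl 1), tau (id 3, lvl 1).
Iteration 2: rows with parent_id in {2,3} -> omega (id 4, lvl 2), zeta (id 5, lvl 2), eps (id 6, lvl 2), xi (id 9, lvl 2).
Iteration 3: lvl < 2 fails for all current rows; recursion stops.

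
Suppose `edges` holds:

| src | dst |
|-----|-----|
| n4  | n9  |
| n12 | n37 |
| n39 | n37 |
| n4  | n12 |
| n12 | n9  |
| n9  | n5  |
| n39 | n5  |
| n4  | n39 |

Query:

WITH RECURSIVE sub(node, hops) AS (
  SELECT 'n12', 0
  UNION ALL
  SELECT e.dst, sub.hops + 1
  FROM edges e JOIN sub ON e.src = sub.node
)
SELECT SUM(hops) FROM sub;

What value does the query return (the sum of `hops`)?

4

Base: (n12, hops=0).
Iteration 1: edges from {n12} -> (n37, hops=1), (n9, hops=1).
Iteration 2: edges from {n37,n9} -> (n5, hops=2).
Iteration 3: no outgoing edges from {n5}; recursion stops.
SUM(hops) = 0 + 1 + 1 + 2 = 4.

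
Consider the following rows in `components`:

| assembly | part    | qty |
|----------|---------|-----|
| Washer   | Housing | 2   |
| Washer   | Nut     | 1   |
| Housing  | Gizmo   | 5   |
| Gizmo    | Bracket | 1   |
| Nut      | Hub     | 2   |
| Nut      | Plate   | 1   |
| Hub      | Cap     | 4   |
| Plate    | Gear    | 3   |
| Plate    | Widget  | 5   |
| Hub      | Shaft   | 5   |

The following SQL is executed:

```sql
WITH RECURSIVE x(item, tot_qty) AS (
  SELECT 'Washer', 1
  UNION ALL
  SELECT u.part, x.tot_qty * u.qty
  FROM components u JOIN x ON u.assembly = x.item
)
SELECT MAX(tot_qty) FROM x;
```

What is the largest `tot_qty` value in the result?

10

Base: (Washer, tot_qty=1).
Iteration 1: components of {Washer} -> Housing = 1*2 = 2, Nut = 1*1 = 1.
Iteration 2: components of {Housing,Nut} -> Gizmo = 2*5 = 10, Hub = 1*2 = 2, Plate = 1*1 = 1.
Iteration 3: components of {Gizmo,Hub,Plate} -> Bracket = 10*1 = 10, Cap = 2*4 = 8, Gear = 1*3 = 3, Shaft = 2*5 = 10, Widget = 1*5 = 5.
Iteration 4: no further components; recursion stops.
tot_qty values: 1, 2, 1, 10, 2, 1, 10, 8, 10, 3, 5; the maximum is 10.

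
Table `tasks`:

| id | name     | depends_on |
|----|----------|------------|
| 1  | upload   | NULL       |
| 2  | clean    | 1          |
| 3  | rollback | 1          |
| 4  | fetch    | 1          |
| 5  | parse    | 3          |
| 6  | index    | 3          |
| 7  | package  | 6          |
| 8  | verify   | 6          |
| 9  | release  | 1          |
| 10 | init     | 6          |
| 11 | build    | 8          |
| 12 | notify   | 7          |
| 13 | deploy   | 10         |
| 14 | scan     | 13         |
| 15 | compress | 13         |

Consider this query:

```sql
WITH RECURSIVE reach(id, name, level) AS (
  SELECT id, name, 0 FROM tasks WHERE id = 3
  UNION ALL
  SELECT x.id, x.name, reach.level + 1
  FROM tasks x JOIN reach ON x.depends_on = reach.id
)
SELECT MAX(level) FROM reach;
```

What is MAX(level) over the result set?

Base: id=3 (rollback) at level 0.
Iteration 1: rows with depends_on in {3} -> parse (id 5, level 1), index (id 6, level 1).
Iteration 2: rows with depends_on in {5,6} -> package (id 7, level 2), verify (id 8, level 2), init (id 10, level 2).
Iteration 3: rows with depends_on in {7,8,10} -> build (id 11, level 3), notify (id 12, level 3), deploy (id 13, level 3).
Iteration 4: rows with depends_on in {11,12,13} -> scan (id 14, level 4), compress (id 15, level 4).
Iteration 5: no rows with depends_on in {14,15}; recursion stops.
level values: 0, 1, 1, 2, 2, 2, 3, 3, 3, 4, 4; the maximum is 4.

4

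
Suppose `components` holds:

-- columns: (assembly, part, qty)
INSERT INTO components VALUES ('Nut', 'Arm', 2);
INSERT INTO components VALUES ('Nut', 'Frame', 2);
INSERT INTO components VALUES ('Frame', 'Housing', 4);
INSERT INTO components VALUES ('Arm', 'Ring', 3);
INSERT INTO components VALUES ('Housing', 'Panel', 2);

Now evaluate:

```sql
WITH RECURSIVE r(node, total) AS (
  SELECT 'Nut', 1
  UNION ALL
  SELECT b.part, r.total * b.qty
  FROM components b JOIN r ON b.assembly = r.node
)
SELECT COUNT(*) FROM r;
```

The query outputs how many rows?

Base: (Nut, total=1).
Iteration 1: components of {Nut} -> Arm = 1*2 = 2, Frame = 1*2 = 2.
Iteration 2: components of {Arm,Frame} -> Housing = 2*4 = 8, Ring = 2*3 = 6.
Iteration 3: components of {Housing,Ring} -> Panel = 8*2 = 16.
Iteration 4: no further components; recursion stops.
Total rows emitted: 6.

6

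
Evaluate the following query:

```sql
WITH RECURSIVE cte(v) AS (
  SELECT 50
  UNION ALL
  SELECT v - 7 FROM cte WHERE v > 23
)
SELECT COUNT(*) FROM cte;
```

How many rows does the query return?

Base: v=50.
Iteration 1: 50 > 23 holds -> v = 50 - 7 = 43.
Iteration 2: 43 > 23 holds -> v = 43 - 7 = 36.
Iteration 3: 36 > 23 holds -> v = 36 - 7 = 29.
Iteration 4: 29 > 23 holds -> v = 29 - 7 = 22.
Iteration 5: 22 > 23 fails; recursion stops.
Total rows emitted: 5.

5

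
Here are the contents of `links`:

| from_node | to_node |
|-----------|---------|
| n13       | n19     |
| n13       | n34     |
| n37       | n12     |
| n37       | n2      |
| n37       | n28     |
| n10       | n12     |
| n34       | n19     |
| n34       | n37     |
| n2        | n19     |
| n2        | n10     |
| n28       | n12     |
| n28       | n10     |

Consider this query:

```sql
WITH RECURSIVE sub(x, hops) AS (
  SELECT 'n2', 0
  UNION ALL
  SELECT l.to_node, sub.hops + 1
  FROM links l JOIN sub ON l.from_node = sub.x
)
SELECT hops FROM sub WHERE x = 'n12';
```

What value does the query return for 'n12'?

Base: (n2, hops=0).
Iteration 1: edges from {n2} -> (n10, hops=1), (n19, hops=1).
Iteration 2: edges from {n10,n19} -> (n12, hops=2).
Iteration 3: no outgoing edges from {n12}; recursion stops.

2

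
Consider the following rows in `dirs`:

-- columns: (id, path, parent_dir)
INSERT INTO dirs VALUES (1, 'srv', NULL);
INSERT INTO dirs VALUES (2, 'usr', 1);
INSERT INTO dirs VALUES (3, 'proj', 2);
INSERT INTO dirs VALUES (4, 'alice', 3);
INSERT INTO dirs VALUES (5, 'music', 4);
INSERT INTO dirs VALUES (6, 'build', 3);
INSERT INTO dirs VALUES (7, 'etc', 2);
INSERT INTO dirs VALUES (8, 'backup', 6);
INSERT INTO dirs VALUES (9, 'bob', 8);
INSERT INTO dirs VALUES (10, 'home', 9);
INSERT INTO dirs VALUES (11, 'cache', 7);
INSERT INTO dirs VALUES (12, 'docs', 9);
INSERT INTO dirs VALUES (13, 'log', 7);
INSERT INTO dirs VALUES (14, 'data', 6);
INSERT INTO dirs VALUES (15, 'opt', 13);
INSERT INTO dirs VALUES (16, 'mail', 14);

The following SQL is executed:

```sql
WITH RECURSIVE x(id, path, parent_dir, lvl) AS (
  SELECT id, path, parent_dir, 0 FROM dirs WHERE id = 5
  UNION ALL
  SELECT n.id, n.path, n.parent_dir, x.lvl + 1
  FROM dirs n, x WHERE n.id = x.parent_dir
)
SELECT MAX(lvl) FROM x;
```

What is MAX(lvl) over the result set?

Base: id=5 (music), parent_dir=4, lvl 0.
Iteration 1: join on id=4 -> alice (id 4, parent_dir=3, lvl 1).
Iteration 2: join on id=3 -> proj (id 3, parent_dir=2, lvl 2).
Iteration 3: join on id=2 -> usr (id 2, parent_dir=1, lvl 3).
Iteration 4: join on id=1 -> srv (id 1, parent_dir=NULL, lvl 4).
Iteration 5: parent_dir is NULL; no match; recursion stops.
lvl values: 0, 1, 2, 3, 4; the maximum is 4.

4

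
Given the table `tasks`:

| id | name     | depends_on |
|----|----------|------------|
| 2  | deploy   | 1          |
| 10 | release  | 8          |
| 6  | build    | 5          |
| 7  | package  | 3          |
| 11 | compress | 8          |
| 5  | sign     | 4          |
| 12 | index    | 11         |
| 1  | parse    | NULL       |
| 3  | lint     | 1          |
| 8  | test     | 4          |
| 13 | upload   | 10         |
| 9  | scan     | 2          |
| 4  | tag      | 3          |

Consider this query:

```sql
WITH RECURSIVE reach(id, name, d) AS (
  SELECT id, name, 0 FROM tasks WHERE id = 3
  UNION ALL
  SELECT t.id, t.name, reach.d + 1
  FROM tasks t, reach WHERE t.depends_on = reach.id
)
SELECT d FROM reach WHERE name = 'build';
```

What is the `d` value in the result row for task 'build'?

3

Base: id=3 (lint) at d 0.
Iteration 1: rows with depends_on in {3} -> tag (id 4, d 1), package (id 7, d 1).
Iteration 2: rows with depends_on in {4,7} -> sign (id 5, d 2), test (id 8, d 2).
Iteration 3: rows with depends_on in {5,8} -> build (id 6, d 3), release (id 10, d 3), compress (id 11, d 3).
Iteration 4: rows with depends_on in {6,10,11} -> index (id 12, d 4), upload (id 13, d 4).
Iteration 5: no rows with depends_on in {12,13}; recursion stops.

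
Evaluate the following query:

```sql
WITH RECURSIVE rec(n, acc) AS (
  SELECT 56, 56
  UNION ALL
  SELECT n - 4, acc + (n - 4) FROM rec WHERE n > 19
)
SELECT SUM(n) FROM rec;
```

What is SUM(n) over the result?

Base: n=56, acc=56.
Iteration 1: 56 > 19 holds -> n = 56 - 4 = 52, acc = 56 + 52 = 108.
Iteration 2: 52 > 19 holds -> n = 52 - 4 = 48, acc = 108 + 48 = 156.
Iteration 3: 48 > 19 holds -> n = 48 - 4 = 44, acc = 156 + 44 = 200.
Iteration 4: 44 > 19 holds -> n = 44 - 4 = 40, acc = 200 + 40 = 240.
Iteration 5: 40 > 19 holds -> n = 40 - 4 = 36, acc = 240 + 36 = 276.
Iteration 6: 36 > 19 holds -> n = 36 - 4 = 32, acc = 276 + 32 = 308.
Iteration 7: 32 > 19 holds -> n = 32 - 4 = 28, acc = 308 + 28 = 336.
Iteration 8: 28 > 19 holds -> n = 28 - 4 = 24, acc = 336 + 24 = 360.
Iteration 9: 24 > 19 holds -> n = 24 - 4 = 20, acc = 360 + 20 = 380.
Iteration 10: 20 > 19 holds -> n = 20 - 4 = 16, acc = 380 + 16 = 396.
Iteration 11: 16 > 19 fails; recursion stops.
SUM(n) = 56 + 52 + 48 + 44 + 40 + 36 + 32 + 28 + 24 + 20 + 16 = 396.

396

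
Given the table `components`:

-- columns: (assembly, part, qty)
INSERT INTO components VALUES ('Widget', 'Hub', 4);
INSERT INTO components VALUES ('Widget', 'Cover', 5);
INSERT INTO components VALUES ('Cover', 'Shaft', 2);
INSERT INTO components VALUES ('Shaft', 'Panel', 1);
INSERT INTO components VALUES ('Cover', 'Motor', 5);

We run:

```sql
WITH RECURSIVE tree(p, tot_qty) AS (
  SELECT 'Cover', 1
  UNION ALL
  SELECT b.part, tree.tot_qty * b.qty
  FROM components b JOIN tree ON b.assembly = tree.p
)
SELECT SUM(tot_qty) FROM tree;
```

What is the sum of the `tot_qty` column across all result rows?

Base: (Cover, tot_qty=1).
Iteration 1: components of {Cover} -> Motor = 1*5 = 5, Shaft = 1*2 = 2.
Iteration 2: components of {Motor,Shaft} -> Panel = 2*1 = 2.
Iteration 3: no further components; recursion stops.
SUM(tot_qty) = 1 + 2 + 5 + 2 = 10.

10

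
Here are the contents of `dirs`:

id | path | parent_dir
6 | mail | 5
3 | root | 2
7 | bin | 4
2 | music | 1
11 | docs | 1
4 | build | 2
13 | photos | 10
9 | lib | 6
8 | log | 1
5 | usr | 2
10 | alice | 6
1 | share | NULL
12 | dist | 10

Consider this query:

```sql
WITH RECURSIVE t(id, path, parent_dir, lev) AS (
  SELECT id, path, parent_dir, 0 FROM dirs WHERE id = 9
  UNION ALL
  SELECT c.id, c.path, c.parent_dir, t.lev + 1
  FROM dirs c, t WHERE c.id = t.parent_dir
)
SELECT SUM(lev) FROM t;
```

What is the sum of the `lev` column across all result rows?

Base: id=9 (lib), parent_dir=6, lev 0.
Iteration 1: join on id=6 -> mail (id 6, parent_dir=5, lev 1).
Iteration 2: join on id=5 -> usr (id 5, parent_dir=2, lev 2).
Iteration 3: join on id=2 -> music (id 2, parent_dir=1, lev 3).
Iteration 4: join on id=1 -> share (id 1, parent_dir=NULL, lev 4).
Iteration 5: parent_dir is NULL; no match; recursion stops.
SUM(lev) = 0 + 1 + 2 + 3 + 4 = 10.

10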